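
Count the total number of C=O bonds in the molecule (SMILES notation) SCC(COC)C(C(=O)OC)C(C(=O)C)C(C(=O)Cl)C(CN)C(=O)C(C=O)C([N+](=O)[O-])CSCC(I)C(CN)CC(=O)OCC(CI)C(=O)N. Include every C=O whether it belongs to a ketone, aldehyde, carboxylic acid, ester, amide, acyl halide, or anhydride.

7

CH(COOCH3): ester, 1 C=O (running total 1).
CH(COCH3): ketone, 1 C=O (running total 2).
CH(COCl): acyl halide, 1 C=O (running total 3).
CO: ketone, 1 C=O (running total 4).
CH(CHO): aldehyde, 1 C=O (running total 5).
CH2COOCH2: ester, 1 C=O (running total 6).
CONH2: amide, 1 C=O (running total 7).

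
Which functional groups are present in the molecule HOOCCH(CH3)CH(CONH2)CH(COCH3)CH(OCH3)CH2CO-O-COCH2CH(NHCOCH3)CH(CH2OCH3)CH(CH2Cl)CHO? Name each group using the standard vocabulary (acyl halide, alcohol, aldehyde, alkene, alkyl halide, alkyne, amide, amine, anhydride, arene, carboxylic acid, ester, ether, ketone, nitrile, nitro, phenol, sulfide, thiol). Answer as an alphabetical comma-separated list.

Working along the chain:
  HOOC: –COOH: carbonyl C bonded to –OH and C → carboxylic acid (the –OH is not a separate alcohol).
  CH(CONH2): pendant –CONH2: carbonyl C bonded to C and N → amide.
  CH(COCH3): pendant –COCH3: carbonyl C bonded to two carbons → ketone.
  CH(OCH3): pendant –OCH3: C–O–C with sp³ C, no adjacent C=O → ether.
  CH2CO-O-COCH2: two acyl groups sharing one oxygen, –C(=O)–O–C(=O)– → anhydride.
  CH(NHCOCH3): pendant –NHC(=O)CH3: N bonded to a carbonyl → amide (not amine).
  CH(CH2OCH3): pendant –CH2OCH3: C–O–C linkage → ether.
  CH(CH2Cl): pendant –CH2X: halogen on sp³ carbon → alkyl halide.
  CHO: terminal –CHO: carbonyl C bonded to H and C → aldehyde.

aldehyde, alkyl halide, amide, anhydride, carboxylic acid, ether, ketone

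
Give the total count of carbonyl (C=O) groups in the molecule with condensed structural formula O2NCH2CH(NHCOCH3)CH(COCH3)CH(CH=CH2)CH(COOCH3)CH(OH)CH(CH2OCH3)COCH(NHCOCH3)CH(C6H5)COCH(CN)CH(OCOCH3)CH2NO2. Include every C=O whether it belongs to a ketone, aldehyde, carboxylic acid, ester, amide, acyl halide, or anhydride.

CH(NHCOCH3): amide, 1 C=O (running total 1).
CH(COCH3): ketone, 1 C=O (running total 2).
CH(COOCH3): ester, 1 C=O (running total 3).
CO: ketone, 1 C=O (running total 4).
CH(NHCOCH3): amide, 1 C=O (running total 5).
CO: ketone, 1 C=O (running total 6).
CH(OCOCH3): ester, 1 C=O (running total 7).

7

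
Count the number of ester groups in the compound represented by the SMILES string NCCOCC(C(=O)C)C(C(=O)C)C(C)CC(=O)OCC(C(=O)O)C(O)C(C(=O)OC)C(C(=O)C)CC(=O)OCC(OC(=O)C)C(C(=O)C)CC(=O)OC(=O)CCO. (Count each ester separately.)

4

–NH2 on an sp³ carbon with no adjacent C=O → amine.
C–O–C with sp³ carbons on both sides and no adjacent C=O → ether.
pendant –COCH3: carbonyl C bonded to two carbons → ketone.
pendant –COCH3: carbonyl C bonded to two carbons → ketone.
–C(=O)–O–C with C on the carbonyl side → ester.
pendant –COOH: carbonyl C bonded to C and –OH → carboxylic acid.
–OH on an sp³ carbon → alcohol (secondary).
pendant –COOCH3: carbonyl C bonded to C and –OCH3 → ester.
pendant –COCH3: carbonyl C bonded to two carbons → ketone.
–C(=O)–O–C with C on the carbonyl side → ester.
pendant –OC(=O)CH3: an acyloxy group → ester.
pendant –COCH3: carbonyl C bonded to two carbons → ketone.
two acyl groups sharing one oxygen, –C(=O)–O–C(=O)– → anhydride.
–OH on an sp³ carbon → alcohol.
Ester appears at: CH2COOCH2, CH(COOCH3), CH2COOCH2, CH(OCOCH3) → 4.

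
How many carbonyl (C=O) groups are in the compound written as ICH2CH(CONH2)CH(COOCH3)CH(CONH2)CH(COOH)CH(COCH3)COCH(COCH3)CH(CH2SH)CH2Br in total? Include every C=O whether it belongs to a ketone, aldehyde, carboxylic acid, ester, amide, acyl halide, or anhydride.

7

CH(CONH2): amide, 1 C=O (running total 1).
CH(COOCH3): ester, 1 C=O (running total 2).
CH(CONH2): amide, 1 C=O (running total 3).
CH(COOH): carboxylic acid, 1 C=O (running total 4).
CH(COCH3): ketone, 1 C=O (running total 5).
CO: ketone, 1 C=O (running total 6).
CH(COCH3): ketone, 1 C=O (running total 7).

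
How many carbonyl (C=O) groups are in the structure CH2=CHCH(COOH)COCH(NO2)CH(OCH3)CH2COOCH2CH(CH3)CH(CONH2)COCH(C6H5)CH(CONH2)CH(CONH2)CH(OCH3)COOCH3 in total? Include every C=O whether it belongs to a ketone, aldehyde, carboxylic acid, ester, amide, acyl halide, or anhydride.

CH(COOH): carboxylic acid, 1 C=O (running total 1).
CO: ketone, 1 C=O (running total 2).
CH2COOCH2: ester, 1 C=O (running total 3).
CH(CONH2): amide, 1 C=O (running total 4).
CO: ketone, 1 C=O (running total 5).
CH(CONH2): amide, 1 C=O (running total 6).
CH(CONH2): amide, 1 C=O (running total 7).
COOCH3: ester, 1 C=O (running total 8).

8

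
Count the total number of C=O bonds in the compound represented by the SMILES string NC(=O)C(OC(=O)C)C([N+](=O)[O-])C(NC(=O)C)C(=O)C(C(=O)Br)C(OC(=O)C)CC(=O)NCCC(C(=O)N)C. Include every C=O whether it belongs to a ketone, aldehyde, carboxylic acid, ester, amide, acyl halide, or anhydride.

8

H2NCO: amide, 1 C=O (running total 1).
CH(OCOCH3): ester, 1 C=O (running total 2).
CH(NHCOCH3): amide, 1 C=O (running total 3).
CO: ketone, 1 C=O (running total 4).
CH(COBr): acyl halide, 1 C=O (running total 5).
CH(OCOCH3): ester, 1 C=O (running total 6).
CH2CONHCH2: amide, 1 C=O (running total 7).
CH(CONH2): amide, 1 C=O (running total 8).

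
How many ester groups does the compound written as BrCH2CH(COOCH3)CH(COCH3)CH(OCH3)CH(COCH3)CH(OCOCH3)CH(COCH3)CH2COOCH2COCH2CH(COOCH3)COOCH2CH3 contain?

Reading the structure from left to right:
  BrCH2: halogen on an sp³ carbon → alkyl halide.
  CH(COOCH3): pendant –COOCH3: carbonyl C bonded to C and –OCH3 → ester.
  CH(COCH3): pendant –COCH3: carbonyl C bonded to two carbons → ketone.
  CH(OCH3): pendant –OCH3: C–O–C with sp³ C, no adjacent C=O → ether.
  CH(COCH3): pendant –COCH3: carbonyl C bonded to two carbons → ketone.
  CH(OCOCH3): pendant –OC(=O)CH3: an acyloxy group → ester.
  CH(COCH3): pendant –COCH3: carbonyl C bonded to two carbons → ketone.
  CH2COOCH2: –C(=O)–O–C with C on the carbonyl side → ester.
  CO: –C(=O)– with carbon on both sides → ketone.
  CH(COOCH3): pendant –COOCH3: carbonyl C bonded to C and –OCH3 → ester.
  COOCH2CH3: –C(=O)OCH2CH3: carbonyl C bonded to C and to –OEt → ester.
Ester appears at: CH(COOCH3), CH(OCOCH3), CH2COOCH2, CH(COOCH3), COOCH2CH3 → 5.

5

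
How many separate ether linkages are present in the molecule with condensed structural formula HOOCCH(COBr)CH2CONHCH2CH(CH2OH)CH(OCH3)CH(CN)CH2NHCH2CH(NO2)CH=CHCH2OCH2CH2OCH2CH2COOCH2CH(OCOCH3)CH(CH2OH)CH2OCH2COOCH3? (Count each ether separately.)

4

Working along the chain:
  HOOC: –COOH: carbonyl C bonded to –OH and C → carboxylic acid (the –OH is not a separate alcohol).
  CH(COBr): pendant –C(=O)X: carbonyl C bonded to C and halogen → acyl halide.
  CH2CONHCH2: –C(=O)–N– linkage → amide (the N is not an amine).
  CH(CH2OH): pendant –CH2OH on an sp³ backbone C → alcohol.
  CH(OCH3): pendant –OCH3: C–O–C with sp³ C, no adjacent C=O → ether.
  CH(CN): pendant –C≡N: nitrile.
  CH2NHCH2: C–N–C with sp³ carbons and no adjacent C=O → amine (secondary).
  CH(NO2): –NO2 on an sp³ carbon → nitro (the N=O is not a carbonyl).
  CH=CH: C=C double bond → alkene.
  CH2OCH2: C–O–C with sp³ carbons on both sides and no adjacent C=O → ether.
  CH2OCH2: C–O–C with sp³ carbons on both sides and no adjacent C=O → ether.
  CH2COOCH2: –C(=O)–O–C with C on the carbonyl side → ester.
  CH(OCOCH3): pendant –OC(=O)CH3: an acyloxy group → ester.
  CH(CH2OH): pendant –CH2OH on an sp³ backbone C → alcohol.
  CH2OCH2: C–O–C with sp³ carbons on both sides and no adjacent C=O → ether.
  COOCH3: –C(=O)OCH3: carbonyl C bonded to C and to –OCH3 → ester (not ketone + ether).
Ether appears at: CH(OCH3), CH2OCH2, CH2OCH2, CH2OCH2 → 4.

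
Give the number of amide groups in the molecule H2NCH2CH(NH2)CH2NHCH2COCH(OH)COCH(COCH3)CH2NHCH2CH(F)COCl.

–NH2 on an sp³ carbon with no adjacent C=O → amine.
–NH2 on an sp³ carbon with no adjacent C=O → amine.
C–N–C with sp³ carbons and no adjacent C=O → amine (secondary).
–C(=O)– with carbon on both sides → ketone.
–OH on an sp³ carbon → alcohol (secondary).
–C(=O)– with carbon on both sides → ketone.
pendant –COCH3: carbonyl C bonded to two carbons → ketone.
C–N–C with sp³ carbons and no adjacent C=O → amine (secondary).
halogen on an sp³ carbon → alkyl halide.
–C(=O)Cl: carbonyl C bonded to C and to a halogen → acyl halide (not alkyl halide).
No segment is a amide: H2NCH2 is amine, not amide; CH(NH2) is amine, not amide; CH2NHCH2 is amine, not amide. → 0.

0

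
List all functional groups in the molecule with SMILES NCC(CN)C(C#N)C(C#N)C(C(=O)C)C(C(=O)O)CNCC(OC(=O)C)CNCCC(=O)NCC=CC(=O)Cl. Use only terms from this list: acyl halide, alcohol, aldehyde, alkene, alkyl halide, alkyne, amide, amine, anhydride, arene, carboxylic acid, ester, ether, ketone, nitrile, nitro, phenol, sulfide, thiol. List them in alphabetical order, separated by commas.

–NH2 on an sp³ carbon with no adjacent C=O → amine.
pendant –CH2NH2: N on sp³ C, no adjacent C=O → amine.
pendant –C≡N: nitrile.
pendant –C≡N: nitrile.
pendant –COCH3: carbonyl C bonded to two carbons → ketone.
pendant –COOH: carbonyl C bonded to C and –OH → carboxylic acid.
C–N–C with sp³ carbons and no adjacent C=O → amine (secondary).
pendant –OC(=O)CH3: an acyloxy group → ester.
C–N–C with sp³ carbons and no adjacent C=O → amine (secondary).
–C(=O)–N– linkage → amide (the N is not an amine).
C=C double bond → alkene.
–C(=O)Cl: carbonyl C bonded to C and to a halogen → acyl halide (not alkyl halide).

acyl halide, alkene, amide, amine, carboxylic acid, ester, ketone, nitrile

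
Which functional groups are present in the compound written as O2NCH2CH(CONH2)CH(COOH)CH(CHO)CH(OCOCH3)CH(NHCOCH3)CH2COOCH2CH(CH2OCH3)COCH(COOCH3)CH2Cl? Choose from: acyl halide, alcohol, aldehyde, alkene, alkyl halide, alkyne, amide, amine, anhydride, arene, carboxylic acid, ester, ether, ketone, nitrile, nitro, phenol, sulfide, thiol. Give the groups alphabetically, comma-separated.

Reading the structure from left to right:
  O2NCH2: –NO2 on carbon → nitro group.
  CH(CONH2): pendant –CONH2: carbonyl C bonded to C and N → amide.
  CH(COOH): pendant –COOH: carbonyl C bonded to C and –OH → carboxylic acid.
  CH(CHO): pendant –CHO: carbonyl C bonded to C and H → aldehyde.
  CH(OCOCH3): pendant –OC(=O)CH3: an acyloxy group → ester.
  CH(NHCOCH3): pendant –NHC(=O)CH3: N bonded to a carbonyl → amide (not amine).
  CH2COOCH2: –C(=O)–O–C with C on the carbonyl side → ester.
  CH(CH2OCH3): pendant –CH2OCH3: C–O–C linkage → ether.
  CO: –C(=O)– with carbon on both sides → ketone.
  CH(COOCH3): pendant –COOCH3: carbonyl C bonded to C and –OCH3 → ester.
  CH2Cl: halogen on an sp³ carbon → alkyl halide.

aldehyde, alkyl halide, amide, carboxylic acid, ester, ether, ketone, nitro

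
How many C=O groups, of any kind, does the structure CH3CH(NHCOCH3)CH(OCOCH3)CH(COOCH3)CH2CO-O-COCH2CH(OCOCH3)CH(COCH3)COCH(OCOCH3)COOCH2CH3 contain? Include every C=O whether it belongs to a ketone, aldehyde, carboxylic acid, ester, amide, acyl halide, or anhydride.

CH(NHCOCH3): amide, 1 C=O (running total 1).
CH(OCOCH3): ester, 1 C=O (running total 2).
CH(COOCH3): ester, 1 C=O (running total 3).
CH2CO-O-COCH2: anhydride, 2 C=O (running total 5).
CH(OCOCH3): ester, 1 C=O (running total 6).
CH(COCH3): ketone, 1 C=O (running total 7).
CO: ketone, 1 C=O (running total 8).
CH(OCOCH3): ester, 1 C=O (running total 9).
COOCH2CH3: ester, 1 C=O (running total 10).

10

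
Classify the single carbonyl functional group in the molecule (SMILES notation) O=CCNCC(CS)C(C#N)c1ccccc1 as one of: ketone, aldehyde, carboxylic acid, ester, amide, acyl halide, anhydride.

aldehyde

The carbonyl is in the OHC segment: terminal –CHO: carbonyl C bonded to H and C → aldehyde.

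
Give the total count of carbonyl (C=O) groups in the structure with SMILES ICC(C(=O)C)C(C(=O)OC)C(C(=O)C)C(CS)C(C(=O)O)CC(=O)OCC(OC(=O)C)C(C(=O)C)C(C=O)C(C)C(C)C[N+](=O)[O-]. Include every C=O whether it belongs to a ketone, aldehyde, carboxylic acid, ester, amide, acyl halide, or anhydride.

CH(COCH3): ketone, 1 C=O (running total 1).
CH(COOCH3): ester, 1 C=O (running total 2).
CH(COCH3): ketone, 1 C=O (running total 3).
CH(COOH): carboxylic acid, 1 C=O (running total 4).
CH2COOCH2: ester, 1 C=O (running total 5).
CH(OCOCH3): ester, 1 C=O (running total 6).
CH(COCH3): ketone, 1 C=O (running total 7).
CH(CHO): aldehyde, 1 C=O (running total 8).

8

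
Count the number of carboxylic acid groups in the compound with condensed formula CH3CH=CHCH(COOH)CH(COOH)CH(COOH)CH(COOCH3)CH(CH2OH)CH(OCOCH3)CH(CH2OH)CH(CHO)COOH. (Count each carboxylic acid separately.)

Taking each segment in turn:
  CH=CH: C=C double bond → alkene.
  CH(COOH): pendant –COOH: carbonyl C bonded to C and –OH → carboxylic acid.
  CH(COOH): pendant –COOH: carbonyl C bonded to C and –OH → carboxylic acid.
  CH(COOH): pendant –COOH: carbonyl C bonded to C and –OH → carboxylic acid.
  CH(COOCH3): pendant –COOCH3: carbonyl C bonded to C and –OCH3 → ester.
  CH(CH2OH): pendant –CH2OH on an sp³ backbone C → alcohol.
  CH(OCOCH3): pendant –OC(=O)CH3: an acyloxy group → ester.
  CH(CH2OH): pendant –CH2OH on an sp³ backbone C → alcohol.
  CH(CHO): pendant –CHO: carbonyl C bonded to C and H → aldehyde.
  COOH: –COOH: carbonyl C bonded to –OH and C → carboxylic acid (the –OH is not a separate alcohol).
Carboxylic acid appears at: CH(COOH), CH(COOH), CH(COOH), COOH → 4.

4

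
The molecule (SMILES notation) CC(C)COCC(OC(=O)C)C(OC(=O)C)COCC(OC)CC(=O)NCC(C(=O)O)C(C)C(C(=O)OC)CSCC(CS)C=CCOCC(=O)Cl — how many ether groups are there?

Working along the chain:
  CH2OCH2: C–O–C with sp³ carbons on both sides and no adjacent C=O → ether.
  CH(OCOCH3): pendant –OC(=O)CH3: an acyloxy group → ester.
  CH(OCOCH3): pendant –OC(=O)CH3: an acyloxy group → ester.
  CH2OCH2: C–O–C with sp³ carbons on both sides and no adjacent C=O → ether.
  CH(OCH3): pendant –OCH3: C–O–C with sp³ C, no adjacent C=O → ether.
  CH2CONHCH2: –C(=O)–N– linkage → amide (the N is not an amine).
  CH(COOH): pendant –COOH: carbonyl C bonded to C and –OH → carboxylic acid.
  CH(COOCH3): pendant –COOCH3: carbonyl C bonded to C and –OCH3 → ester.
  CH2SCH2: C–S–C linkage → sulfide (thioether).
  CH(CH2SH): pendant –CH2SH → thiol.
  CH=CH: C=C double bond → alkene.
  CH2OCH2: C–O–C with sp³ carbons on both sides and no adjacent C=O → ether.
  COCl: –C(=O)Cl: carbonyl C bonded to C and to a halogen → acyl halide (not alkyl halide).
Ether appears at: CH2OCH2, CH2OCH2, CH(OCH3), CH2OCH2 → 4.

4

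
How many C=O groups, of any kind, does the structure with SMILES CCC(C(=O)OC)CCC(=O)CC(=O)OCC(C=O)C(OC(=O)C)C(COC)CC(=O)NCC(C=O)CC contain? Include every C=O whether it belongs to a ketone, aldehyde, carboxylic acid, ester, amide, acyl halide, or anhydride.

7

CH(COOCH3): ester, 1 C=O (running total 1).
CO: ketone, 1 C=O (running total 2).
CH2COOCH2: ester, 1 C=O (running total 3).
CH(CHO): aldehyde, 1 C=O (running total 4).
CH(OCOCH3): ester, 1 C=O (running total 5).
CH2CONHCH2: amide, 1 C=O (running total 6).
CH(CHO): aldehyde, 1 C=O (running total 7).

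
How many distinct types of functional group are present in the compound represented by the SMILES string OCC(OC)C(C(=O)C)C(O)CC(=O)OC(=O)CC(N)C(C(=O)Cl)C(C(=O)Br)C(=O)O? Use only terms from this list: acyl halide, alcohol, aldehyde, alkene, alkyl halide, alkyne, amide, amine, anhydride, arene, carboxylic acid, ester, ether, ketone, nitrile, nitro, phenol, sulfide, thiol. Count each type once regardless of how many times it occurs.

HO– on an sp³ carbon → alcohol.
pendant –OCH3: C–O–C with sp³ C, no adjacent C=O → ether.
pendant –COCH3: carbonyl C bonded to two carbons → ketone.
–OH on an sp³ carbon → alcohol (secondary).
two acyl groups sharing one oxygen, –C(=O)–O–C(=O)– → anhydride.
–NH2 on an sp³ carbon with no adjacent C=O → amine.
pendant –C(=O)X: carbonyl C bonded to C and halogen → acyl halide.
pendant –C(=O)X: carbonyl C bonded to C and halogen → acyl halide.
–COOH: carbonyl C bonded to –OH and C → carboxylic acid (the –OH is not a separate alcohol).
Distinct types present: acyl halide, alcohol, amine, anhydride, carboxylic acid, ether, ketone.

7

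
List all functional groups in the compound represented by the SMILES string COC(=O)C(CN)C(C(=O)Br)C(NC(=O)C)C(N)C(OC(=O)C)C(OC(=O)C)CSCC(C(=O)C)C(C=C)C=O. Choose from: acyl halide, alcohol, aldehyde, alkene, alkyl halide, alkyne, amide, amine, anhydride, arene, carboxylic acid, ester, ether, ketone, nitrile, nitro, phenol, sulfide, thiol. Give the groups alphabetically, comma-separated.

Reading the structure from left to right:
  CH3OOC: CH3O–C(=O)–: carbonyl C bonded to C and to –OCH3 → ester (not ketone + ether).
  CH(CH2NH2): pendant –CH2NH2: N on sp³ C, no adjacent C=O → amine.
  CH(COBr): pendant –C(=O)X: carbonyl C bonded to C and halogen → acyl halide.
  CH(NHCOCH3): pendant –NHC(=O)CH3: N bonded to a carbonyl → amide (not amine).
  CH(NH2): –NH2 on an sp³ carbon with no adjacent C=O → amine.
  CH(OCOCH3): pendant –OC(=O)CH3: an acyloxy group → ester.
  CH(OCOCH3): pendant –OC(=O)CH3: an acyloxy group → ester.
  CH2SCH2: C–S–C linkage → sulfide (thioether).
  CH(COCH3): pendant –COCH3: carbonyl C bonded to two carbons → ketone.
  CH(CH=CH2): pendant –CH=CH2: C=C double bond → alkene.
  CHO: terminal –CHO: carbonyl C bonded to H and C → aldehyde.

acyl halide, aldehyde, alkene, amide, amine, ester, ketone, sulfide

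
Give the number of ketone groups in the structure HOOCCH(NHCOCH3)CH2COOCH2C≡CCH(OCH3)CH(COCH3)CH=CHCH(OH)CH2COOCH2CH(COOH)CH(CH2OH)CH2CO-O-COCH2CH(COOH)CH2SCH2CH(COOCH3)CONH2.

1

–COOH: carbonyl C bonded to –OH and C → carboxylic acid (the –OH is not a separate alcohol).
pendant –NHC(=O)CH3: N bonded to a carbonyl → amide (not amine).
–C(=O)–O–C with C on the carbonyl side → ester.
C≡C triple bond → alkyne.
pendant –OCH3: C–O–C with sp³ C, no adjacent C=O → ether.
pendant –COCH3: carbonyl C bonded to two carbons → ketone.
C=C double bond → alkene.
–OH on an sp³ carbon → alcohol (secondary).
–C(=O)–O–C with C on the carbonyl side → ester.
pendant –COOH: carbonyl C bonded to C and –OH → carboxylic acid.
pendant –CH2OH on an sp³ backbone C → alcohol.
two acyl groups sharing one oxygen, –C(=O)–O–C(=O)– → anhydride.
pendant –COOH: carbonyl C bonded to C and –OH → carboxylic acid.
C–S–C linkage → sulfide (thioether).
pendant –COOCH3: carbonyl C bonded to C and –OCH3 → ester.
–C(=O)NH2: carbonyl C bonded to C and to N → amide (the N is not a separate amine).
Ketone appears at: CH(COCH3) → 1.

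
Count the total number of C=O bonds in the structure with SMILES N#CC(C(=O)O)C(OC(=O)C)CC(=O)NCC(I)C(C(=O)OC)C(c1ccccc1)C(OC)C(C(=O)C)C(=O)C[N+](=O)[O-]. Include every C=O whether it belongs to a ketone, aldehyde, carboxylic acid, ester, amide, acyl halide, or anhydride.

6

CH(COOH): carboxylic acid, 1 C=O (running total 1).
CH(OCOCH3): ester, 1 C=O (running total 2).
CH2CONHCH2: amide, 1 C=O (running total 3).
CH(COOCH3): ester, 1 C=O (running total 4).
CH(COCH3): ketone, 1 C=O (running total 5).
CO: ketone, 1 C=O (running total 6).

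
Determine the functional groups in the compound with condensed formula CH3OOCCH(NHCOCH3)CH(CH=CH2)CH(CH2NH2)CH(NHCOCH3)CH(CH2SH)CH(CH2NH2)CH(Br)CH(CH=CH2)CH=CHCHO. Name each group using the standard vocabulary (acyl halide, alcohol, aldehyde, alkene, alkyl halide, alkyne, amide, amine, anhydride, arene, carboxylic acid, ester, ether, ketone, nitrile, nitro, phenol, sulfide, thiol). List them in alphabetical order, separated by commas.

aldehyde, alkene, alkyl halide, amide, amine, ester, thiol

Taking each segment in turn:
  CH3OOC: CH3O–C(=O)–: carbonyl C bonded to C and to –OCH3 → ester (not ketone + ether).
  CH(NHCOCH3): pendant –NHC(=O)CH3: N bonded to a carbonyl → amide (not amine).
  CH(CH=CH2): pendant –CH=CH2: C=C double bond → alkene.
  CH(CH2NH2): pendant –CH2NH2: N on sp³ C, no adjacent C=O → amine.
  CH(NHCOCH3): pendant –NHC(=O)CH3: N bonded to a carbonyl → amide (not amine).
  CH(CH2SH): pendant –CH2SH → thiol.
  CH(CH2NH2): pendant –CH2NH2: N on sp³ C, no adjacent C=O → amine.
  CH(Br): halogen on an sp³ carbon → alkyl halide.
  CH(CH=CH2): pendant –CH=CH2: C=C double bond → alkene.
  CH=CH: C=C double bond → alkene.
  CHO: terminal –CHO: carbonyl C bonded to H and C → aldehyde.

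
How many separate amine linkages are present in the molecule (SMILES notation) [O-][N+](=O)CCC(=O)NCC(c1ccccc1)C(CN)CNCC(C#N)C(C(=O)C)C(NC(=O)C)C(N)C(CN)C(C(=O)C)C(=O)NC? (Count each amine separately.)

–NO2 on carbon → nitro group.
–C(=O)–N– linkage → amide (the N is not an amine).
pendant –C6H5: benzene ring → arene.
pendant –CH2NH2: N on sp³ C, no adjacent C=O → amine.
C–N–C with sp³ carbons and no adjacent C=O → amine (secondary).
pendant –C≡N: nitrile.
pendant –COCH3: carbonyl C bonded to two carbons → ketone.
pendant –NHC(=O)CH3: N bonded to a carbonyl → amide (not amine).
–NH2 on an sp³ carbon with no adjacent C=O → amine.
pendant –CH2NH2: N on sp³ C, no adjacent C=O → amine.
pendant –COCH3: carbonyl C bonded to two carbons → ketone.
–C(=O)NHCH3: carbonyl C bonded to C and to N → amide (the N is not an amine).
Amine appears at: CH(CH2NH2), CH2NHCH2, CH(NH2), CH(CH2NH2) → 4.

4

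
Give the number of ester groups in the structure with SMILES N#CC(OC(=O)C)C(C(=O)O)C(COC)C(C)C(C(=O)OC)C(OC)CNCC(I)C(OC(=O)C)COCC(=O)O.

N≡C–: carbon triple-bonded to nitrogen → nitrile.
pendant –OC(=O)CH3: an acyloxy group → ester.
pendant –COOH: carbonyl C bonded to C and –OH → carboxylic acid.
pendant –CH2OCH3: C–O–C linkage → ether.
pendant –COOCH3: carbonyl C bonded to C and –OCH3 → ester.
pendant –OCH3: C–O–C with sp³ C, no adjacent C=O → ether.
C–N–C with sp³ carbons and no adjacent C=O → amine (secondary).
halogen on an sp³ carbon → alkyl halide.
pendant –OC(=O)CH3: an acyloxy group → ester.
C–O–C with sp³ carbons on both sides and no adjacent C=O → ether.
–COOH: carbonyl C bonded to –OH and C → carboxylic acid (the –OH is not a separate alcohol).
Ester appears at: CH(OCOCH3), CH(COOCH3), CH(OCOCH3) → 3.

3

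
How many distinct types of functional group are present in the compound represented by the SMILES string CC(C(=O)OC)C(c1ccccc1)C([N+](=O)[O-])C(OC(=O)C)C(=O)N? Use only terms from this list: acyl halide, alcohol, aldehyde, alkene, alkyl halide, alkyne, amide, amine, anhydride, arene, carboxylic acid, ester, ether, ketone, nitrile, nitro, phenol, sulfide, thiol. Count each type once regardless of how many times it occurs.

Working along the chain:
  CH(COOCH3): pendant –COOCH3: carbonyl C bonded to C and –OCH3 → ester.
  CH(C6H5): pendant –C6H5: benzene ring → arene.
  CH(NO2): –NO2 on an sp³ carbon → nitro (the N=O is not a carbonyl).
  CH(OCOCH3): pendant –OC(=O)CH3: an acyloxy group → ester.
  CONH2: –C(=O)NH2: carbonyl C bonded to C and to N → amide (the N is not a separate amine).
Distinct types present: amide, arene, ester, nitro.

4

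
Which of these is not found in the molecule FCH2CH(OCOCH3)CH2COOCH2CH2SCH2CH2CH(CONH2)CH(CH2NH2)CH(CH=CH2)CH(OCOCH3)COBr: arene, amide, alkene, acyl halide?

arene

amide: present (CH(CONH2) — pendant –CONH2: carbonyl C bonded to C and N → amide).
alkene: present (CH(CH=CH2) — pendant –CH=CH2: C=C double bond → alkene).
acyl halide: present (COBr — –C(=O)Br: carbonyl C bonded to C and to a halogen → acyl halide (not alkyl halide)).
arene: no segment matches this pattern.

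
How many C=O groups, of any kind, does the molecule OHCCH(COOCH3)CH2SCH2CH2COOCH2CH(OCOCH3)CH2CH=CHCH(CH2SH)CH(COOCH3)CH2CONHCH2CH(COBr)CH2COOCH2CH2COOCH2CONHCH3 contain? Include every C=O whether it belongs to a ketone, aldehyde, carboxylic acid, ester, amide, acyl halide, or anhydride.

OHC: aldehyde, 1 C=O (running total 1).
CH(COOCH3): ester, 1 C=O (running total 2).
CH2COOCH2: ester, 1 C=O (running total 3).
CH(OCOCH3): ester, 1 C=O (running total 4).
CH(COOCH3): ester, 1 C=O (running total 5).
CH2CONHCH2: amide, 1 C=O (running total 6).
CH(COBr): acyl halide, 1 C=O (running total 7).
CH2COOCH2: ester, 1 C=O (running total 8).
CH2COOCH2: ester, 1 C=O (running total 9).
CONHCH3: amide, 1 C=O (running total 10).

10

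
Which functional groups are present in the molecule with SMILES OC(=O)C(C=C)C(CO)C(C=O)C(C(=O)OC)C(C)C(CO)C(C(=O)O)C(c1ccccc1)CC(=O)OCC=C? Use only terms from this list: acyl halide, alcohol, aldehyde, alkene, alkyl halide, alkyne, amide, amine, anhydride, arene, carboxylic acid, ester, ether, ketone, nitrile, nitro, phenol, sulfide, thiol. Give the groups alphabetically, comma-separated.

Taking each segment in turn:
  HOOC: –COOH: carbonyl C bonded to –OH and C → carboxylic acid (the –OH is not a separate alcohol).
  CH(CH=CH2): pendant –CH=CH2: C=C double bond → alkene.
  CH(CH2OH): pendant –CH2OH on an sp³ backbone C → alcohol.
  CH(CHO): pendant –CHO: carbonyl C bonded to C and H → aldehyde.
  CH(COOCH3): pendant –COOCH3: carbonyl C bonded to C and –OCH3 → ester.
  CH(CH2OH): pendant –CH2OH on an sp³ backbone C → alcohol.
  CH(COOH): pendant –COOH: carbonyl C bonded to C and –OH → carboxylic acid.
  CH(C6H5): pendant –C6H5: benzene ring → arene.
  CH2COOCH2: –C(=O)–O–C with C on the carbonyl side → ester.
  CH=CH2: C=C double bond → alkene.

alcohol, aldehyde, alkene, arene, carboxylic acid, ester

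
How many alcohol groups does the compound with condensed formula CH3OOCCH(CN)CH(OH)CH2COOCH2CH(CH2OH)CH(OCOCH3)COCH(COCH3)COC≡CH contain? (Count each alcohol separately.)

CH3O–C(=O)–: carbonyl C bonded to C and to –OCH3 → ester (not ketone + ether).
pendant –C≡N: nitrile.
–OH on an sp³ carbon → alcohol (secondary).
–C(=O)–O–C with C on the carbonyl side → ester.
pendant –CH2OH on an sp³ backbone C → alcohol.
pendant –OC(=O)CH3: an acyloxy group → ester.
–C(=O)– with carbon on both sides → ketone.
pendant –COCH3: carbonyl C bonded to two carbons → ketone.
–C(=O)– with carbon on both sides → ketone.
C≡C triple bond → alkyne.
Alcohol appears at: CH(OH), CH(CH2OH) → 2.

2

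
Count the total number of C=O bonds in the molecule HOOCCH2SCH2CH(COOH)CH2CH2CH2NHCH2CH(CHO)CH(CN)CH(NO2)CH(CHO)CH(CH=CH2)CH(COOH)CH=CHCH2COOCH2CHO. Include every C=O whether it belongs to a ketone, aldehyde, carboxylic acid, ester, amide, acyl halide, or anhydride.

7

HOOC: carboxylic acid, 1 C=O (running total 1).
CH(COOH): carboxylic acid, 1 C=O (running total 2).
CH(CHO): aldehyde, 1 C=O (running total 3).
CH(CHO): aldehyde, 1 C=O (running total 4).
CH(COOH): carboxylic acid, 1 C=O (running total 5).
CH2COOCH2: ester, 1 C=O (running total 6).
CHO: aldehyde, 1 C=O (running total 7).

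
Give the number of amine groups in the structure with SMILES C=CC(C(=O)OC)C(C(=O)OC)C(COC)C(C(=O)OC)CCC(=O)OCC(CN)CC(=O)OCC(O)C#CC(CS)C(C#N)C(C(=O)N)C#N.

1

C=C double bond → alkene.
pendant –COOCH3: carbonyl C bonded to C and –OCH3 → ester.
pendant –COOCH3: carbonyl C bonded to C and –OCH3 → ester.
pendant –CH2OCH3: C–O–C linkage → ether.
pendant –COOCH3: carbonyl C bonded to C and –OCH3 → ester.
–C(=O)–O–C with C on the carbonyl side → ester.
pendant –CH2NH2: N on sp³ C, no adjacent C=O → amine.
–C(=O)–O–C with C on the carbonyl side → ester.
–OH on an sp³ carbon → alcohol (secondary).
C≡C triple bond → alkyne.
pendant –CH2SH → thiol.
pendant –C≡N: nitrile.
pendant –CONH2: carbonyl C bonded to C and N → amide.
–C≡N: carbon triple-bonded to nitrogen → nitrile.
Amine appears at: CH(CH2NH2) → 1.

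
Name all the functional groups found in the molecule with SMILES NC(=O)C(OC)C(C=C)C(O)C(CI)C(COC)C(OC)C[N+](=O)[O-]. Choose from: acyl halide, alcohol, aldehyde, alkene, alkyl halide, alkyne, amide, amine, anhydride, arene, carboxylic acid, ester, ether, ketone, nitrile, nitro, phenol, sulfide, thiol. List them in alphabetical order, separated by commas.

alcohol, alkene, alkyl halide, amide, ether, nitro

Working along the chain:
  H2NCO: –C(=O)NH2: carbonyl C bonded to C and to N → amide (the N is not a separate amine).
  CH(OCH3): pendant –OCH3: C–O–C with sp³ C, no adjacent C=O → ether.
  CH(CH=CH2): pendant –CH=CH2: C=C double bond → alkene.
  CH(OH): –OH on an sp³ carbon → alcohol (secondary).
  CH(CH2I): pendant –CH2X: halogen on sp³ carbon → alkyl halide.
  CH(CH2OCH3): pendant –CH2OCH3: C–O–C linkage → ether.
  CH(OCH3): pendant –OCH3: C–O–C with sp³ C, no adjacent C=O → ether.
  CH2NO2: –NO2 on carbon → nitro group.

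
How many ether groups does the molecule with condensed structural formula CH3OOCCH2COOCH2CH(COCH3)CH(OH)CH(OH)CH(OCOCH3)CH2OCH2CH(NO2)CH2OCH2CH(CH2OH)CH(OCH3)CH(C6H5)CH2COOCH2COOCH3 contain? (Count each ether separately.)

3

Working along the chain:
  CH3OOC: CH3O–C(=O)–: carbonyl C bonded to C and to –OCH3 → ester (not ketone + ether).
  CH2COOCH2: –C(=O)–O–C with C on the carbonyl side → ester.
  CH(COCH3): pendant –COCH3: carbonyl C bonded to two carbons → ketone.
  CH(OH): –OH on an sp³ carbon → alcohol (secondary).
  CH(OH): –OH on an sp³ carbon → alcohol (secondary).
  CH(OCOCH3): pendant –OC(=O)CH3: an acyloxy group → ester.
  CH2OCH2: C–O–C with sp³ carbons on both sides and no adjacent C=O → ether.
  CH(NO2): –NO2 on an sp³ carbon → nitro (the N=O is not a carbonyl).
  CH2OCH2: C–O–C with sp³ carbons on both sides and no adjacent C=O → ether.
  CH(CH2OH): pendant –CH2OH on an sp³ backbone C → alcohol.
  CH(OCH3): pendant –OCH3: C–O–C with sp³ C, no adjacent C=O → ether.
  CH(C6H5): pendant –C6H5: benzene ring → arene.
  CH2COOCH2: –C(=O)–O–C with C on the carbonyl side → ester.
  COOCH3: –C(=O)OCH3: carbonyl C bonded to C and to –OCH3 → ester (not ketone + ether).
Ether appears at: CH2OCH2, CH2OCH2, CH(OCH3) → 3.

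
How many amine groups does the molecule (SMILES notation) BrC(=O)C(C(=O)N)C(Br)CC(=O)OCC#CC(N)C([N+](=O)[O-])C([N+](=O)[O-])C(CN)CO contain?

–C(=O)Br: carbonyl C bonded to C and to a halogen → acyl halide (not alkyl halide).
pendant –CONH2: carbonyl C bonded to C and N → amide.
halogen on an sp³ carbon → alkyl halide.
–C(=O)–O–C with C on the carbonyl side → ester.
C≡C triple bond → alkyne.
–NH2 on an sp³ carbon with no adjacent C=O → amine.
–NO2 on an sp³ carbon → nitro (the N=O is not a carbonyl).
–NO2 on an sp³ carbon → nitro (the N=O is not a carbonyl).
pendant –CH2NH2: N on sp³ C, no adjacent C=O → amine.
–OH on an sp³ carbon → alcohol.
Amine appears at: CH(NH2), CH(CH2NH2) → 2.

2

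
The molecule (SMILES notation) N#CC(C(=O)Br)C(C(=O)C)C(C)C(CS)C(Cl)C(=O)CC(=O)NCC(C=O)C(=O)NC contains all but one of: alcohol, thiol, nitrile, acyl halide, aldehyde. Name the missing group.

nitrile: present (N≡C — N≡C–: carbon triple-bonded to nitrogen → nitrile).
thiol: present (CH(CH2SH) — pendant –CH2SH → thiol).
acyl halide: present (CH(COBr) — pendant –C(=O)X: carbonyl C bonded to C and halogen → acyl halide).
aldehyde: present (CH(CHO) — pendant –CHO: carbonyl C bonded to C and H → aldehyde).
alcohol: no segment matches this pattern.

alcohol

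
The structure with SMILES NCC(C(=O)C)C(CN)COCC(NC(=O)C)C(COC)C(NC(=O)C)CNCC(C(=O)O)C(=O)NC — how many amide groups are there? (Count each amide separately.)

Reading the structure from left to right:
  H2NCH2: –NH2 on an sp³ carbon with no adjacent C=O → amine.
  CH(COCH3): pendant –COCH3: carbonyl C bonded to two carbons → ketone.
  CH(CH2NH2): pendant –CH2NH2: N on sp³ C, no adjacent C=O → amine.
  CH2OCH2: C–O–C with sp³ carbons on both sides and no adjacent C=O → ether.
  CH(NHCOCH3): pendant –NHC(=O)CH3: N bonded to a carbonyl → amide (not amine).
  CH(CH2OCH3): pendant –CH2OCH3: C–O–C linkage → ether.
  CH(NHCOCH3): pendant –NHC(=O)CH3: N bonded to a carbonyl → amide (not amine).
  CH2NHCH2: C–N–C with sp³ carbons and no adjacent C=O → amine (secondary).
  CH(COOH): pendant –COOH: carbonyl C bonded to C and –OH → carboxylic acid.
  CONHCH3: –C(=O)NHCH3: carbonyl C bonded to C and to N → amide (the N is not an amine).
Amide appears at: CH(NHCOCH3), CH(NHCOCH3), CONHCH3 → 3.

3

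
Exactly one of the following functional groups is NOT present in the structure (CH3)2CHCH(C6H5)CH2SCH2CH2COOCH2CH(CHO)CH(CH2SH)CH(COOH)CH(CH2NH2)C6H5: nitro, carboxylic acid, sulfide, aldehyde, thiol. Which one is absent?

nitro

sulfide: present (CH2SCH2 — C–S–C linkage → sulfide (thioether)).
thiol: present (CH(CH2SH) — pendant –CH2SH → thiol).
carboxylic acid: present (CH(COOH) — pendant –COOH: carbonyl C bonded to C and –OH → carboxylic acid).
aldehyde: present (CH(CHO) — pendant –CHO: carbonyl C bonded to C and H → aldehyde).
nitro: no segment matches this pattern.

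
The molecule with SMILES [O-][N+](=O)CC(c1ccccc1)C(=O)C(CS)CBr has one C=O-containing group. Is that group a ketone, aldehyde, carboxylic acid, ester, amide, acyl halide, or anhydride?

ketone

The carbonyl is in the CO segment: –C(=O)– with carbon on both sides → ketone.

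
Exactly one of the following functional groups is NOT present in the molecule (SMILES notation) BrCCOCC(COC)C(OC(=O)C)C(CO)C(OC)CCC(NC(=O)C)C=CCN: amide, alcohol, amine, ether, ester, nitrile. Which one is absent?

nitrile

amide: present (CH(NHCOCH3) — pendant –NHC(=O)CH3: N bonded to a carbonyl → amide (not amine)).
ether: present (CH2OCH2 — C–O–C with sp³ carbons on both sides and no adjacent C=O → ether).
amine: present (CH2NH2 — –NH2 on an sp³ carbon with no adjacent C=O → amine).
alcohol: present (CH(CH2OH) — pendant –CH2OH on an sp³ backbone C → alcohol).
ester: present (CH(OCOCH3) — pendant –OC(=O)CH3: an acyloxy group → ester).
nitrile: no segment matches this pattern.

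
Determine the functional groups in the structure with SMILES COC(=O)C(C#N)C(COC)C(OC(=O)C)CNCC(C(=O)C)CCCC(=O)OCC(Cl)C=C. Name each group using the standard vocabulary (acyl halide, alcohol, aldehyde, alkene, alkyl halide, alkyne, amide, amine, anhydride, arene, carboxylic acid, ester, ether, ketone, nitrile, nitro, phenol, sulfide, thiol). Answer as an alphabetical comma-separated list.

Working along the chain:
  CH3OOC: CH3O–C(=O)–: carbonyl C bonded to C and to –OCH3 → ester (not ketone + ether).
  CH(CN): pendant –C≡N: nitrile.
  CH(CH2OCH3): pendant –CH2OCH3: C–O–C linkage → ether.
  CH(OCOCH3): pendant –OC(=O)CH3: an acyloxy group → ester.
  CH2NHCH2: C–N–C with sp³ carbons and no adjacent C=O → amine (secondary).
  CH(COCH3): pendant –COCH3: carbonyl C bonded to two carbons → ketone.
  CH2COOCH2: –C(=O)–O–C with C on the carbonyl side → ester.
  CH(Cl): halogen on an sp³ carbon → alkyl halide.
  CH=CH2: C=C double bond → alkene.

alkene, alkyl halide, amine, ester, ether, ketone, nitrile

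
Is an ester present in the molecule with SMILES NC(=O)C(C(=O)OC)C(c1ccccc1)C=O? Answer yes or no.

yes

Working along the chain:
  H2NCO: –C(=O)NH2: carbonyl C bonded to C and to N → amide (the N is not a separate amine).
  CH(COOCH3): pendant –COOCH3: carbonyl C bonded to C and –OCH3 → ester.
  CH(C6H5): pendant –C6H5: benzene ring → arene.
  CHO: terminal –CHO: carbonyl C bonded to H and C → aldehyde.
The CH(COOCH3) segment supplies the ester: pendant –COOCH3: carbonyl C bonded to C and –OCH3 → ester.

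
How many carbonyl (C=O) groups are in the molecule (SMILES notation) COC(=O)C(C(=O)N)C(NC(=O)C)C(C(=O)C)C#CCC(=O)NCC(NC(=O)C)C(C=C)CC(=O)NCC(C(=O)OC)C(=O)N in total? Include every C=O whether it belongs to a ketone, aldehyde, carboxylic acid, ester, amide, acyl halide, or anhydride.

9

CH3OOC: ester, 1 C=O (running total 1).
CH(CONH2): amide, 1 C=O (running total 2).
CH(NHCOCH3): amide, 1 C=O (running total 3).
CH(COCH3): ketone, 1 C=O (running total 4).
CH2CONHCH2: amide, 1 C=O (running total 5).
CH(NHCOCH3): amide, 1 C=O (running total 6).
CH2CONHCH2: amide, 1 C=O (running total 7).
CH(COOCH3): ester, 1 C=O (running total 8).
CONH2: amide, 1 C=O (running total 9).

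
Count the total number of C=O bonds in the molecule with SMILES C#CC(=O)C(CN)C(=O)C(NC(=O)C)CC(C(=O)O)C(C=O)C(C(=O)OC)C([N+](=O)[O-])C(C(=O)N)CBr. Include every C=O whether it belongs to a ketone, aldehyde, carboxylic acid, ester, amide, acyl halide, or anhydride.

7

CO: ketone, 1 C=O (running total 1).
CO: ketone, 1 C=O (running total 2).
CH(NHCOCH3): amide, 1 C=O (running total 3).
CH(COOH): carboxylic acid, 1 C=O (running total 4).
CH(CHO): aldehyde, 1 C=O (running total 5).
CH(COOCH3): ester, 1 C=O (running total 6).
CH(CONH2): amide, 1 C=O (running total 7).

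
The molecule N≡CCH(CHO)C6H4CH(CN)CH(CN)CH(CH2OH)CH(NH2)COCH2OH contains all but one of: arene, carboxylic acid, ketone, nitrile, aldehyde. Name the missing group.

carboxylic acid

nitrile: present (N≡C — N≡C–: carbon triple-bonded to nitrogen → nitrile).
aldehyde: present (CH(CHO) — pendant –CHO: carbonyl C bonded to C and H → aldehyde).
arene: present (C6H4 — para-disubstituted benzene ring → arene).
ketone: present (CO — –C(=O)– with carbon on both sides → ketone).
carboxylic acid: no segment matches this pattern.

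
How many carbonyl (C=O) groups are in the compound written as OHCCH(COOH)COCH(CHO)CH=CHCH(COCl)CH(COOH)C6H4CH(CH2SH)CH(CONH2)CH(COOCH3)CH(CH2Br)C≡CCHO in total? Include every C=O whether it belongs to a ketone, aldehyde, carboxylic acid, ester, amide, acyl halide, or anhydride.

OHC: aldehyde, 1 C=O (running total 1).
CH(COOH): carboxylic acid, 1 C=O (running total 2).
CO: ketone, 1 C=O (running total 3).
CH(CHO): aldehyde, 1 C=O (running total 4).
CH(COCl): acyl halide, 1 C=O (running total 5).
CH(COOH): carboxylic acid, 1 C=O (running total 6).
CH(CONH2): amide, 1 C=O (running total 7).
CH(COOCH3): ester, 1 C=O (running total 8).
CHO: aldehyde, 1 C=O (running total 9).

9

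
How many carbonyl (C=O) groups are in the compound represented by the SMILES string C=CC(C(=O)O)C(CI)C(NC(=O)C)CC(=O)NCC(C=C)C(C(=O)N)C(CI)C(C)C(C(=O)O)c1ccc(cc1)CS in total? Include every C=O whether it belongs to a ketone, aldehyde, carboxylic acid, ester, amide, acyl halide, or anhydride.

CH(COOH): carboxylic acid, 1 C=O (running total 1).
CH(NHCOCH3): amide, 1 C=O (running total 2).
CH2CONHCH2: amide, 1 C=O (running total 3).
CH(CONH2): amide, 1 C=O (running total 4).
CH(COOH): carboxylic acid, 1 C=O (running total 5).

5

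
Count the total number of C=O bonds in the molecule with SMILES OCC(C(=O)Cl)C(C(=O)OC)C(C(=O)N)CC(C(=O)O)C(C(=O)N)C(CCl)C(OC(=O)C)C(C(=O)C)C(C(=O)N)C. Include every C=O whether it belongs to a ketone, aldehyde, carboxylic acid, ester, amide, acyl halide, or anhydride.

8

CH(COCl): acyl halide, 1 C=O (running total 1).
CH(COOCH3): ester, 1 C=O (running total 2).
CH(CONH2): amide, 1 C=O (running total 3).
CH(COOH): carboxylic acid, 1 C=O (running total 4).
CH(CONH2): amide, 1 C=O (running total 5).
CH(OCOCH3): ester, 1 C=O (running total 6).
CH(COCH3): ketone, 1 C=O (running total 7).
CH(CONH2): amide, 1 C=O (running total 8).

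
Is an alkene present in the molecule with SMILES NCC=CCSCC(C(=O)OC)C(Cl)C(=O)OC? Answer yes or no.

yes

Reading the structure from left to right:
  H2NCH2: –NH2 on an sp³ carbon with no adjacent C=O → amine.
  CH=CH: C=C double bond → alkene.
  CH2SCH2: C–S–C linkage → sulfide (thioether).
  CH(COOCH3): pendant –COOCH3: carbonyl C bonded to C and –OCH3 → ester.
  CH(Cl): halogen on an sp³ carbon → alkyl halide.
  COOCH3: –C(=O)OCH3: carbonyl C bonded to C and to –OCH3 → ester (not ketone + ether).
The CH=CH segment supplies the alkene: C=C double bond → alkene.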